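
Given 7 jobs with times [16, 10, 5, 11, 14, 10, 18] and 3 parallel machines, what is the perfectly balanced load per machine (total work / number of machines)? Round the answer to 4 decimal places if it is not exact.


Total processing time = 16 + 10 + 5 + 11 + 14 + 10 + 18 = 84
Number of machines = 3
Ideal balanced load = 84 / 3 = 28.0

28.0


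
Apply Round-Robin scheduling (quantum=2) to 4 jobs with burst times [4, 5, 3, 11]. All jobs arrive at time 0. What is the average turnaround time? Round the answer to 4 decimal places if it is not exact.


Time quantum = 2
Execution trace:
  J1 runs 2 units, time = 2
  J2 runs 2 units, time = 4
  J3 runs 2 units, time = 6
  J4 runs 2 units, time = 8
  J1 runs 2 units, time = 10
  J2 runs 2 units, time = 12
  J3 runs 1 units, time = 13
  J4 runs 2 units, time = 15
  J2 runs 1 units, time = 16
  J4 runs 2 units, time = 18
  J4 runs 2 units, time = 20
  J4 runs 2 units, time = 22
  J4 runs 1 units, time = 23
Finish times: [10, 16, 13, 23]
Average turnaround = 62/4 = 15.5

15.5


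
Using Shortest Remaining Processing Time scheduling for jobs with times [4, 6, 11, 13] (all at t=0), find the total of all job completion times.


Since all jobs arrive at t=0, SRPT equals SPT ordering.
SPT order: [4, 6, 11, 13]
Completion times:
  Job 1: p=4, C=4
  Job 2: p=6, C=10
  Job 3: p=11, C=21
  Job 4: p=13, C=34
Total completion time = 4 + 10 + 21 + 34 = 69

69


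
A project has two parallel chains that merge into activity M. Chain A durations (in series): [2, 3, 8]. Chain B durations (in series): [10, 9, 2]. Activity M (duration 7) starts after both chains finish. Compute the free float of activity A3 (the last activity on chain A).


ES(A3) = sum of predecessors on chain A = 5
EF(A3) = ES + duration = 5 + 8 = 13
Successor of A3 is M. ES(M) = max(sum(A), sum(B)) = max(13, 21) = 21
Free float = ES(successor) - EF(current) = 21 - 13 = 8

8


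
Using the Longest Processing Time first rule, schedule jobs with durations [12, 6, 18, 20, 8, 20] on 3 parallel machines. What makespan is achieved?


Sort jobs in decreasing order (LPT): [20, 20, 18, 12, 8, 6]
Assign each job to the least loaded machine:
  Machine 1: jobs [20, 8], load = 28
  Machine 2: jobs [20, 6], load = 26
  Machine 3: jobs [18, 12], load = 30
Makespan = max load = 30

30


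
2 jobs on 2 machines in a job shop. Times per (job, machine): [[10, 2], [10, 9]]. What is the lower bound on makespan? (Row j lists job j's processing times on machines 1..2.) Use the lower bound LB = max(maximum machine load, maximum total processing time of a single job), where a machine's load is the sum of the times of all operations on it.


Machine loads:
  Machine 1: 10 + 10 = 20
  Machine 2: 2 + 9 = 11
Max machine load = 20
Job totals:
  Job 1: 12
  Job 2: 19
Max job total = 19
Lower bound = max(20, 19) = 20

20


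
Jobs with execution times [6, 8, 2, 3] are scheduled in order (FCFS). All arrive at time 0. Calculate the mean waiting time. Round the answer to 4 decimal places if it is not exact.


FCFS order (as given): [6, 8, 2, 3]
Waiting times:
  Job 1: wait = 0
  Job 2: wait = 6
  Job 3: wait = 14
  Job 4: wait = 16
Sum of waiting times = 36
Average waiting time = 36/4 = 9.0

9.0


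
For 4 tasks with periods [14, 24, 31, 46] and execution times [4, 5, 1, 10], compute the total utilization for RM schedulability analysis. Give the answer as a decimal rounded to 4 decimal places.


Compute individual utilizations (exact fractions):
  Task 1: C/T = 4/14 = 2/7 (approx. 0.2857)
  Task 2: C/T = 5/24 (approx. 0.2083)
  Task 3: C/T = 1/31 (approx. 0.0323)
  Task 4: C/T = 10/46 = 5/23 (approx. 0.2174)
Total utilization U = 2/7 + 5/24 + 1/31 + 5/23 = 89083/119784
Rounded to 4 decimal places: U = 0.7437
RM (Liu & Layland) bound for 4 tasks = 0.756828; compare with U = 89083/119784 (approx. 0.743697)
U <= bound, so schedulable by RM sufficient condition.

0.7437


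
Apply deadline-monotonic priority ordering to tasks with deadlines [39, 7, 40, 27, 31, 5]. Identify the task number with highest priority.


Sort tasks by relative deadline (ascending):
  Task 6: deadline = 5
  Task 2: deadline = 7
  Task 4: deadline = 27
  Task 5: deadline = 31
  Task 1: deadline = 39
  Task 3: deadline = 40
Priority order (highest first): [6, 2, 4, 5, 1, 3]
Highest priority task = 6

6


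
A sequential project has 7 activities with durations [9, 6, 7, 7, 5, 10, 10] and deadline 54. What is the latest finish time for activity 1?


LF(activity 1) = deadline - sum of successor durations
Successors: activities 2 through 7 with durations [6, 7, 7, 5, 10, 10]
Sum of successor durations = 45
LF = 54 - 45 = 9

9


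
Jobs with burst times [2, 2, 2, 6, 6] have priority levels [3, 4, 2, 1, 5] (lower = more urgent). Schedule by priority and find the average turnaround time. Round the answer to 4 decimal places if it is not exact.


Sort by priority (ascending = highest first):
Order: [(1, 6), (2, 2), (3, 2), (4, 2), (5, 6)]
Completion times:
  Priority 1, burst=6, C=6
  Priority 2, burst=2, C=8
  Priority 3, burst=2, C=10
  Priority 4, burst=2, C=12
  Priority 5, burst=6, C=18
Average turnaround = 54/5 = 10.8

10.8


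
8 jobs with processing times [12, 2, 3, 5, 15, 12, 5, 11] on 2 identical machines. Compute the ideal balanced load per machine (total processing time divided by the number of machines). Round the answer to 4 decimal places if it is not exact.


Total processing time = 12 + 2 + 3 + 5 + 15 + 12 + 5 + 11 = 65
Number of machines = 2
Ideal balanced load = 65 / 2 = 32.5

32.5


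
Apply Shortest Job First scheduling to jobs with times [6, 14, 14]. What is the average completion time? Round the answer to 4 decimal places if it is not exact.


SJF order (ascending): [6, 14, 14]
Completion times:
  Job 1: burst=6, C=6
  Job 2: burst=14, C=20
  Job 3: burst=14, C=34
Average completion = 60/3 = 20.0

20.0


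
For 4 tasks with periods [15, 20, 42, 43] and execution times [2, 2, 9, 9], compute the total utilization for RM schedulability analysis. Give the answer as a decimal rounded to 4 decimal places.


Compute individual utilizations (exact fractions):
  Task 1: C/T = 2/15 (approx. 0.1333)
  Task 2: C/T = 2/20 = 1/10 (approx. 0.1)
  Task 3: C/T = 9/42 = 3/14 (approx. 0.2143)
  Task 4: C/T = 9/43 (approx. 0.2093)
Total utilization U = 2/15 + 1/10 + 3/14 + 9/43 = 2966/4515
Rounded to 4 decimal places: U = 0.6569
RM (Liu & Layland) bound for 4 tasks = 0.756828; compare with U = 2966/4515 (approx. 0.656921)
U <= bound, so schedulable by RM sufficient condition.

0.6569


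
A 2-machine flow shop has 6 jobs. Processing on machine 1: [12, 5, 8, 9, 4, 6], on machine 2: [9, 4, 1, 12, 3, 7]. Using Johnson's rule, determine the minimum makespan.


Apply Johnson's rule:
  Group 1 (a <= b): [(6, 6, 7), (4, 9, 12)]
  Group 2 (a > b): [(1, 12, 9), (2, 5, 4), (5, 4, 3), (3, 8, 1)]
Optimal job order: [6, 4, 1, 2, 5, 3]
Schedule:
  Job 6: M1 done at 6, M2 done at 13
  Job 4: M1 done at 15, M2 done at 27
  Job 1: M1 done at 27, M2 done at 36
  Job 2: M1 done at 32, M2 done at 40
  Job 5: M1 done at 36, M2 done at 43
  Job 3: M1 done at 44, M2 done at 45
Makespan = 45

45


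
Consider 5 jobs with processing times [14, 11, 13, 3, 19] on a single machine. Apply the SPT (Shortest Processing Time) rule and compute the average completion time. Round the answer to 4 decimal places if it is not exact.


Sort jobs by processing time (SPT order): [3, 11, 13, 14, 19]
Compute completion times sequentially:
  Job 1: processing = 3, completes at 3
  Job 2: processing = 11, completes at 14
  Job 3: processing = 13, completes at 27
  Job 4: processing = 14, completes at 41
  Job 5: processing = 19, completes at 60
Sum of completion times = 145
Average completion time = 145/5 = 29.0

29.0


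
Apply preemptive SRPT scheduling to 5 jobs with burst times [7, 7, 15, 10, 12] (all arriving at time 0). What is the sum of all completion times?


Since all jobs arrive at t=0, SRPT equals SPT ordering.
SPT order: [7, 7, 10, 12, 15]
Completion times:
  Job 1: p=7, C=7
  Job 2: p=7, C=14
  Job 3: p=10, C=24
  Job 4: p=12, C=36
  Job 5: p=15, C=51
Total completion time = 7 + 14 + 24 + 36 + 51 = 132

132


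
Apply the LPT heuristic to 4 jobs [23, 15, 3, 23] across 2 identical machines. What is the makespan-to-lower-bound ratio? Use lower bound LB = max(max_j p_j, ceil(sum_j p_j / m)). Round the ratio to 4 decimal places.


LPT order: [23, 23, 15, 3]
Machine loads after assignment: [38, 26]
LPT makespan = 38
Lower bound = max(max_job, ceil(total/2)) = max(23, 32) = 32
Ratio = 38 / 32 = 1.1875

1.1875


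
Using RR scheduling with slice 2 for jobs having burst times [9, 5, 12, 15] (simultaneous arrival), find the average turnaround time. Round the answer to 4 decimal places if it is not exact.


Time quantum = 2
Execution trace:
  J1 runs 2 units, time = 2
  J2 runs 2 units, time = 4
  J3 runs 2 units, time = 6
  J4 runs 2 units, time = 8
  J1 runs 2 units, time = 10
  J2 runs 2 units, time = 12
  J3 runs 2 units, time = 14
  J4 runs 2 units, time = 16
  J1 runs 2 units, time = 18
  J2 runs 1 units, time = 19
  J3 runs 2 units, time = 21
  J4 runs 2 units, time = 23
  J1 runs 2 units, time = 25
  J3 runs 2 units, time = 27
  J4 runs 2 units, time = 29
  J1 runs 1 units, time = 30
  J3 runs 2 units, time = 32
  J4 runs 2 units, time = 34
  J3 runs 2 units, time = 36
  J4 runs 2 units, time = 38
  J4 runs 2 units, time = 40
  J4 runs 1 units, time = 41
Finish times: [30, 19, 36, 41]
Average turnaround = 126/4 = 31.5

31.5


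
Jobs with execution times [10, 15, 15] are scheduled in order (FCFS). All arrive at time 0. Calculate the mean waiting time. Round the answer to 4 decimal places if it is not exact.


FCFS order (as given): [10, 15, 15]
Waiting times:
  Job 1: wait = 0
  Job 2: wait = 10
  Job 3: wait = 25
Sum of waiting times = 35
Average waiting time = 35/3 = 11.6667

11.6667


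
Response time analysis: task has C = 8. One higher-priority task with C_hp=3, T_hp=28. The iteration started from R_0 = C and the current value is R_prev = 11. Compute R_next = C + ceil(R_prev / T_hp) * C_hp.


R_next = C + ceil(R_prev / T_hp) * C_hp
ceil(11 / 28) = ceil(0.3929) = 1
Interference = 1 * 3 = 3
R_next = 8 + 3 = 11
R_next = R_prev, so the iteration has converged (response time = 11).

11


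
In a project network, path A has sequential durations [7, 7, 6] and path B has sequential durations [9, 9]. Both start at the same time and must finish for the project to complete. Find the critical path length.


Path A total = 7 + 7 + 6 = 20
Path B total = 9 + 9 = 18
Critical path = longest path = max(20, 18) = 20

20


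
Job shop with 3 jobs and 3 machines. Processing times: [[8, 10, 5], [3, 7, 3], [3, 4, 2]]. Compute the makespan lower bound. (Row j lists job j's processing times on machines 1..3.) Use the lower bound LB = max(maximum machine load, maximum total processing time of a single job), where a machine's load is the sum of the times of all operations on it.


Machine loads:
  Machine 1: 8 + 3 + 3 = 14
  Machine 2: 10 + 7 + 4 = 21
  Machine 3: 5 + 3 + 2 = 10
Max machine load = 21
Job totals:
  Job 1: 23
  Job 2: 13
  Job 3: 9
Max job total = 23
Lower bound = max(21, 23) = 23

23


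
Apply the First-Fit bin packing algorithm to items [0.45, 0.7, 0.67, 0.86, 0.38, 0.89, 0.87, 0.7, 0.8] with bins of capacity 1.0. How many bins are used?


Place items sequentially using First-Fit:
  Item 0.45 -> new Bin 1
  Item 0.7 -> new Bin 2
  Item 0.67 -> new Bin 3
  Item 0.86 -> new Bin 4
  Item 0.38 -> Bin 1 (now 0.83)
  Item 0.89 -> new Bin 5
  Item 0.87 -> new Bin 6
  Item 0.7 -> new Bin 7
  Item 0.8 -> new Bin 8
Total bins used = 8

8


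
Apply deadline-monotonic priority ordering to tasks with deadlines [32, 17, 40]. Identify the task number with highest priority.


Sort tasks by relative deadline (ascending):
  Task 2: deadline = 17
  Task 1: deadline = 32
  Task 3: deadline = 40
Priority order (highest first): [2, 1, 3]
Highest priority task = 2

2


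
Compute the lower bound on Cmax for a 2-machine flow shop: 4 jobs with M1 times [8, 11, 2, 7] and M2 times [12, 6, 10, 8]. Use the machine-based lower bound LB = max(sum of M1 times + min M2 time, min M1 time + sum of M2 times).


LB1 = sum(M1 times) + min(M2 times) = 28 + 6 = 34
LB2 = min(M1 times) + sum(M2 times) = 2 + 36 = 38
Lower bound = max(LB1, LB2) = max(34, 38) = 38

38


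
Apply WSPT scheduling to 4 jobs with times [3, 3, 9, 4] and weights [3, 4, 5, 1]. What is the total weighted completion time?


Compute p/w ratios and sort ascending (WSPT): [(3, 4), (3, 3), (9, 5), (4, 1)]
Compute weighted completion times:
  Job (p=3,w=4): C=3, w*C=4*3=12
  Job (p=3,w=3): C=6, w*C=3*6=18
  Job (p=9,w=5): C=15, w*C=5*15=75
  Job (p=4,w=1): C=19, w*C=1*19=19
Total weighted completion time = 124

124


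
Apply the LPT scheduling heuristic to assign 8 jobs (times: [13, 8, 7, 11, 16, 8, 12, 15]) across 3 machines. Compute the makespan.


Sort jobs in decreasing order (LPT): [16, 15, 13, 12, 11, 8, 8, 7]
Assign each job to the least loaded machine:
  Machine 1: jobs [16, 8, 8], load = 32
  Machine 2: jobs [15, 11], load = 26
  Machine 3: jobs [13, 12, 7], load = 32
Makespan = max load = 32

32


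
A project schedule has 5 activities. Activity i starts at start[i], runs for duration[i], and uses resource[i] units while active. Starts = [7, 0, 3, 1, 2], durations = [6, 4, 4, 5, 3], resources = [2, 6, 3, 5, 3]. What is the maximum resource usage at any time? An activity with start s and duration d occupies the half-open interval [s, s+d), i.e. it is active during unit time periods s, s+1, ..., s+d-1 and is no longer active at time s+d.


Each activity i is active on [start_i, start_i + duration_i).
Compute total resource usage per time slot:
  t=0: active resources = [6], total = 6
  t=1: active resources = [6, 5], total = 11
  t=2: active resources = [6, 5, 3], total = 14
  t=3: active resources = [6, 3, 5, 3], total = 17
  t=4: active resources = [3, 5, 3], total = 11
  t=5: active resources = [3, 5], total = 8
  t=6: active resources = [3], total = 3
  t=7: active resources = [2], total = 2
  t=8: active resources = [2], total = 2
  t=9: active resources = [2], total = 2
  t=10: active resources = [2], total = 2
  t=11: active resources = [2], total = 2
  t=12: active resources = [2], total = 2
Peak resource demand = 17

17


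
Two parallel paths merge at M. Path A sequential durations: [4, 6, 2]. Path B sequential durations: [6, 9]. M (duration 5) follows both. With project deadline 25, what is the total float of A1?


Forward pass: ES(A1) = sum of predecessors on chain A = 0
EF = ES + duration = 0 + 4 = 4
Backward pass: LF(M) = deadline = 25; LS(M) = 25 - 5 = 20
LF(A1) = LS(M) - sum(successors on chain A) = 20 - 8 = 12
LS = LF - duration = 12 - 4 = 8
Total float = LS - ES = 8 - 0 = 8

8


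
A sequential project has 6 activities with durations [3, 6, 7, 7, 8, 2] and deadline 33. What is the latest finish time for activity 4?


LF(activity 4) = deadline - sum of successor durations
Successors: activities 5 through 6 with durations [8, 2]
Sum of successor durations = 10
LF = 33 - 10 = 23

23


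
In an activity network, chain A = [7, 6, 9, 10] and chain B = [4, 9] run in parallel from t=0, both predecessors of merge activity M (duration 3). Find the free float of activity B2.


ES(B2) = sum of predecessors on chain B = 4
EF(B2) = ES + duration = 4 + 9 = 13
Successor of B2 is M. ES(M) = max(sum(A), sum(B)) = max(32, 13) = 32
Free float = ES(successor) - EF(current) = 32 - 13 = 19

19


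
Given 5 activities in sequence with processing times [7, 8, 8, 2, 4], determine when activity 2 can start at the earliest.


Activity 2 starts after activities 1 through 1 complete.
Predecessor durations: [7]
ES = 7 = 7

7


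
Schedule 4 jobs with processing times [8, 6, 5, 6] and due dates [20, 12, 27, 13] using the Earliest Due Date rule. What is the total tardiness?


Sort by due date (EDD order): [(6, 12), (6, 13), (8, 20), (5, 27)]
Compute completion times and tardiness:
  Job 1: p=6, d=12, C=6, tardiness=max(0,6-12)=0
  Job 2: p=6, d=13, C=12, tardiness=max(0,12-13)=0
  Job 3: p=8, d=20, C=20, tardiness=max(0,20-20)=0
  Job 4: p=5, d=27, C=25, tardiness=max(0,25-27)=0
Total tardiness = 0

0


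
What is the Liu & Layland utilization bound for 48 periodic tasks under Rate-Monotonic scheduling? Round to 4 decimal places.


Compute 2^(1/48) = 1.0145453349
Subtract 1: 1.0145453349 - 1 = 0.0145453349
Multiply by n: 48 * 0.0145453349 = 0.6981760752
Round to 4 dp: 0.6982

0.6982


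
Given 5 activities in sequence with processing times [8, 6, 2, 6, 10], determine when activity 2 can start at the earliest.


Activity 2 starts after activities 1 through 1 complete.
Predecessor durations: [8]
ES = 8 = 8

8


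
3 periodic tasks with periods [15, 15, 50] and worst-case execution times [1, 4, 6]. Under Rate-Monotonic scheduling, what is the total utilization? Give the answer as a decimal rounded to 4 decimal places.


Compute individual utilizations (exact fractions):
  Task 1: C/T = 1/15 (approx. 0.0667)
  Task 2: C/T = 4/15 (approx. 0.2667)
  Task 3: C/T = 6/50 = 3/25 (approx. 0.12)
Total utilization U = 1/15 + 4/15 + 3/25 = 34/75
Rounded to 4 decimal places: U = 0.4533
RM (Liu & Layland) bound for 3 tasks = 0.779763; compare with U = 34/75 (approx. 0.453333)
U <= bound, so schedulable by RM sufficient condition.

0.4533


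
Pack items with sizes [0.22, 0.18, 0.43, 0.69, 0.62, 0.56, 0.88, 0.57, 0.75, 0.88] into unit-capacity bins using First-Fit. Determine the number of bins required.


Place items sequentially using First-Fit:
  Item 0.22 -> new Bin 1
  Item 0.18 -> Bin 1 (now 0.4)
  Item 0.43 -> Bin 1 (now 0.83)
  Item 0.69 -> new Bin 2
  Item 0.62 -> new Bin 3
  Item 0.56 -> new Bin 4
  Item 0.88 -> new Bin 5
  Item 0.57 -> new Bin 6
  Item 0.75 -> new Bin 7
  Item 0.88 -> new Bin 8
Total bins used = 8

8


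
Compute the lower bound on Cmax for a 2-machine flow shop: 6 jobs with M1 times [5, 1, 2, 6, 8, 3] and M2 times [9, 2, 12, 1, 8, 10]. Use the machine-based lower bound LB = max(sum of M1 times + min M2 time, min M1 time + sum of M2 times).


LB1 = sum(M1 times) + min(M2 times) = 25 + 1 = 26
LB2 = min(M1 times) + sum(M2 times) = 1 + 42 = 43
Lower bound = max(LB1, LB2) = max(26, 43) = 43

43


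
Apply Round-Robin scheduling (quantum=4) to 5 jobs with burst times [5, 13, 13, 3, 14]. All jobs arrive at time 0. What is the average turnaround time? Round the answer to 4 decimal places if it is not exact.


Time quantum = 4
Execution trace:
  J1 runs 4 units, time = 4
  J2 runs 4 units, time = 8
  J3 runs 4 units, time = 12
  J4 runs 3 units, time = 15
  J5 runs 4 units, time = 19
  J1 runs 1 units, time = 20
  J2 runs 4 units, time = 24
  J3 runs 4 units, time = 28
  J5 runs 4 units, time = 32
  J2 runs 4 units, time = 36
  J3 runs 4 units, time = 40
  J5 runs 4 units, time = 44
  J2 runs 1 units, time = 45
  J3 runs 1 units, time = 46
  J5 runs 2 units, time = 48
Finish times: [20, 45, 46, 15, 48]
Average turnaround = 174/5 = 34.8

34.8


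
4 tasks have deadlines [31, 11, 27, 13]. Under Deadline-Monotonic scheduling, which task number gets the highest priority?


Sort tasks by relative deadline (ascending):
  Task 2: deadline = 11
  Task 4: deadline = 13
  Task 3: deadline = 27
  Task 1: deadline = 31
Priority order (highest first): [2, 4, 3, 1]
Highest priority task = 2

2


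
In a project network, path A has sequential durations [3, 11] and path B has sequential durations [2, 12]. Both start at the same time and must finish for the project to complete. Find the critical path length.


Path A total = 3 + 11 = 14
Path B total = 2 + 12 = 14
Critical path = longest path = max(14, 14) = 14

14


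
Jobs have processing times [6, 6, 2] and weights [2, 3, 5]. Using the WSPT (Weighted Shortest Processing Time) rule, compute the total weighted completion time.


Compute p/w ratios and sort ascending (WSPT): [(2, 5), (6, 3), (6, 2)]
Compute weighted completion times:
  Job (p=2,w=5): C=2, w*C=5*2=10
  Job (p=6,w=3): C=8, w*C=3*8=24
  Job (p=6,w=2): C=14, w*C=2*14=28
Total weighted completion time = 62

62


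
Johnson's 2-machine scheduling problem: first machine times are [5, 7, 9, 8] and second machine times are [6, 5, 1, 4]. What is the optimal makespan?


Apply Johnson's rule:
  Group 1 (a <= b): [(1, 5, 6)]
  Group 2 (a > b): [(2, 7, 5), (4, 8, 4), (3, 9, 1)]
Optimal job order: [1, 2, 4, 3]
Schedule:
  Job 1: M1 done at 5, M2 done at 11
  Job 2: M1 done at 12, M2 done at 17
  Job 4: M1 done at 20, M2 done at 24
  Job 3: M1 done at 29, M2 done at 30
Makespan = 30

30


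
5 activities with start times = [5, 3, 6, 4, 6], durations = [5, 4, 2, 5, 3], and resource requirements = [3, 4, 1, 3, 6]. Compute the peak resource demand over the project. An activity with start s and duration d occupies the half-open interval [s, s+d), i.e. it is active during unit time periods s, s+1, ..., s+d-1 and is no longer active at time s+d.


Each activity i is active on [start_i, start_i + duration_i).
Compute total resource usage per time slot:
  t=0: active resources = [], total = 0
  t=1: active resources = [], total = 0
  t=2: active resources = [], total = 0
  t=3: active resources = [4], total = 4
  t=4: active resources = [4, 3], total = 7
  t=5: active resources = [3, 4, 3], total = 10
  t=6: active resources = [3, 4, 1, 3, 6], total = 17
  t=7: active resources = [3, 1, 3, 6], total = 13
  t=8: active resources = [3, 3, 6], total = 12
  t=9: active resources = [3], total = 3
Peak resource demand = 17

17


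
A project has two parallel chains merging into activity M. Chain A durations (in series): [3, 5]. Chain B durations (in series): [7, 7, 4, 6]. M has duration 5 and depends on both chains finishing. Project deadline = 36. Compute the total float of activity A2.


Forward pass: ES(A2) = sum of predecessors on chain A = 3
EF = ES + duration = 3 + 5 = 8
Backward pass: LF(M) = deadline = 36; LS(M) = 36 - 5 = 31
LF(A2) = LS(M) - sum(successors on chain A) = 31 - 0 = 31
LS = LF - duration = 31 - 5 = 26
Total float = LS - ES = 26 - 3 = 23

23


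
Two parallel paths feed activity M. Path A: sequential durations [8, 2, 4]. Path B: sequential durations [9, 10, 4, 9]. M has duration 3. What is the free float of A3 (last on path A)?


ES(A3) = sum of predecessors on chain A = 10
EF(A3) = ES + duration = 10 + 4 = 14
Successor of A3 is M. ES(M) = max(sum(A), sum(B)) = max(14, 32) = 32
Free float = ES(successor) - EF(current) = 32 - 14 = 18

18


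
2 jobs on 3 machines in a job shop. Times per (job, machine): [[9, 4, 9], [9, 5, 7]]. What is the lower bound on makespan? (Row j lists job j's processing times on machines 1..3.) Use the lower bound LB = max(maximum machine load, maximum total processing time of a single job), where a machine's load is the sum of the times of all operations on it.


Machine loads:
  Machine 1: 9 + 9 = 18
  Machine 2: 4 + 5 = 9
  Machine 3: 9 + 7 = 16
Max machine load = 18
Job totals:
  Job 1: 22
  Job 2: 21
Max job total = 22
Lower bound = max(18, 22) = 22

22


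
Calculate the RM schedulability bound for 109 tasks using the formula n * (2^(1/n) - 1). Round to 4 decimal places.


Compute 2^(1/109) = 1.0063794108
Subtract 1: 1.0063794108 - 1 = 0.0063794108
Multiply by n: 109 * 0.0063794108 = 0.6953557772
Round to 4 dp: 0.6954

0.6954


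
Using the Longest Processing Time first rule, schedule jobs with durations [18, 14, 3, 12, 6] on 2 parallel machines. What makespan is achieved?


Sort jobs in decreasing order (LPT): [18, 14, 12, 6, 3]
Assign each job to the least loaded machine:
  Machine 1: jobs [18, 6, 3], load = 27
  Machine 2: jobs [14, 12], load = 26
Makespan = max load = 27

27


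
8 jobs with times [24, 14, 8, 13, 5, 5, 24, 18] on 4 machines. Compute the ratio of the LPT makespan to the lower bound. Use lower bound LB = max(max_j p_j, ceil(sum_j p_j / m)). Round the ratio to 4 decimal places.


LPT order: [24, 24, 18, 14, 13, 8, 5, 5]
Machine loads after assignment: [29, 29, 26, 27]
LPT makespan = 29
Lower bound = max(max_job, ceil(total/4)) = max(24, 28) = 28
Ratio = 29 / 28 = 1.0357

1.0357


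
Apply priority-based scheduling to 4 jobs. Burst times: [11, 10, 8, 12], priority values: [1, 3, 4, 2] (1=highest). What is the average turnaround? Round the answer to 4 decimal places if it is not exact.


Sort by priority (ascending = highest first):
Order: [(1, 11), (2, 12), (3, 10), (4, 8)]
Completion times:
  Priority 1, burst=11, C=11
  Priority 2, burst=12, C=23
  Priority 3, burst=10, C=33
  Priority 4, burst=8, C=41
Average turnaround = 108/4 = 27.0

27.0


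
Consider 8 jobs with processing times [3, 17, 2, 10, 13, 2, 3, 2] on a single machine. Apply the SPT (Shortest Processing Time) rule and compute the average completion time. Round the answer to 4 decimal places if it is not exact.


Sort jobs by processing time (SPT order): [2, 2, 2, 3, 3, 10, 13, 17]
Compute completion times sequentially:
  Job 1: processing = 2, completes at 2
  Job 2: processing = 2, completes at 4
  Job 3: processing = 2, completes at 6
  Job 4: processing = 3, completes at 9
  Job 5: processing = 3, completes at 12
  Job 6: processing = 10, completes at 22
  Job 7: processing = 13, completes at 35
  Job 8: processing = 17, completes at 52
Sum of completion times = 142
Average completion time = 142/8 = 17.75

17.75


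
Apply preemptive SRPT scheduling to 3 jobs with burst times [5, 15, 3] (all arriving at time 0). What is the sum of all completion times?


Since all jobs arrive at t=0, SRPT equals SPT ordering.
SPT order: [3, 5, 15]
Completion times:
  Job 1: p=3, C=3
  Job 2: p=5, C=8
  Job 3: p=15, C=23
Total completion time = 3 + 8 + 23 = 34

34


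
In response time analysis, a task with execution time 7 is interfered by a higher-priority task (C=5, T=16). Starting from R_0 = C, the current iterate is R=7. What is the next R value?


R_next = C + ceil(R_prev / T_hp) * C_hp
ceil(7 / 16) = ceil(0.4375) = 1
Interference = 1 * 5 = 5
R_next = 7 + 5 = 12

12


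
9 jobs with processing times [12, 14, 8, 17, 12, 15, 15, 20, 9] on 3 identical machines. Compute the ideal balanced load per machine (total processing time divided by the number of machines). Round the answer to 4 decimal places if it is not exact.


Total processing time = 12 + 14 + 8 + 17 + 12 + 15 + 15 + 20 + 9 = 122
Number of machines = 3
Ideal balanced load = 122 / 3 = 40.6667

40.6667


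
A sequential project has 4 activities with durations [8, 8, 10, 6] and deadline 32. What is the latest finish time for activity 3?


LF(activity 3) = deadline - sum of successor durations
Successors: activities 4 through 4 with durations [6]
Sum of successor durations = 6
LF = 32 - 6 = 26

26


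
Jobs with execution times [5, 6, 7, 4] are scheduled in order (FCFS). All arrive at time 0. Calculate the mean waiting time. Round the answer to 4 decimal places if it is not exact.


FCFS order (as given): [5, 6, 7, 4]
Waiting times:
  Job 1: wait = 0
  Job 2: wait = 5
  Job 3: wait = 11
  Job 4: wait = 18
Sum of waiting times = 34
Average waiting time = 34/4 = 8.5

8.5


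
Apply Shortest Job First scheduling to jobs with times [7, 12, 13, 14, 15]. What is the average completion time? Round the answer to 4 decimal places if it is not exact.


SJF order (ascending): [7, 12, 13, 14, 15]
Completion times:
  Job 1: burst=7, C=7
  Job 2: burst=12, C=19
  Job 3: burst=13, C=32
  Job 4: burst=14, C=46
  Job 5: burst=15, C=61
Average completion = 165/5 = 33.0

33.0


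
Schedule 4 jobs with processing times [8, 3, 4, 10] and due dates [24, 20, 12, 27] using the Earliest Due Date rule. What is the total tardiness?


Sort by due date (EDD order): [(4, 12), (3, 20), (8, 24), (10, 27)]
Compute completion times and tardiness:
  Job 1: p=4, d=12, C=4, tardiness=max(0,4-12)=0
  Job 2: p=3, d=20, C=7, tardiness=max(0,7-20)=0
  Job 3: p=8, d=24, C=15, tardiness=max(0,15-24)=0
  Job 4: p=10, d=27, C=25, tardiness=max(0,25-27)=0
Total tardiness = 0

0


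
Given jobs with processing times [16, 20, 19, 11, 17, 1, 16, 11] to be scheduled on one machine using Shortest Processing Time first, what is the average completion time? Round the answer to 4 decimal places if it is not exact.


Sort jobs by processing time (SPT order): [1, 11, 11, 16, 16, 17, 19, 20]
Compute completion times sequentially:
  Job 1: processing = 1, completes at 1
  Job 2: processing = 11, completes at 12
  Job 3: processing = 11, completes at 23
  Job 4: processing = 16, completes at 39
  Job 5: processing = 16, completes at 55
  Job 6: processing = 17, completes at 72
  Job 7: processing = 19, completes at 91
  Job 8: processing = 20, completes at 111
Sum of completion times = 404
Average completion time = 404/8 = 50.5

50.5


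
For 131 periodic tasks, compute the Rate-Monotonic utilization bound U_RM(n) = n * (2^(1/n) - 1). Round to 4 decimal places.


Compute 2^(1/131) = 1.0053052230
Subtract 1: 1.0053052230 - 1 = 0.0053052230
Multiply by n: 131 * 0.0053052230 = 0.6949842130
Round to 4 dp: 0.6950

0.6950


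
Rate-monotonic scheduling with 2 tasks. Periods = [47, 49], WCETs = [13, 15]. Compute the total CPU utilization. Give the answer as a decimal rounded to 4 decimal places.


Compute individual utilizations (exact fractions):
  Task 1: C/T = 13/47 (approx. 0.2766)
  Task 2: C/T = 15/49 (approx. 0.3061)
Total utilization U = 13/47 + 15/49 = 1342/2303
Rounded to 4 decimal places: U = 0.5827
RM (Liu & Layland) bound for 2 tasks = 0.828427; compare with U = 1342/2303 (approx. 0.582718)
U <= bound, so schedulable by RM sufficient condition.

0.5827


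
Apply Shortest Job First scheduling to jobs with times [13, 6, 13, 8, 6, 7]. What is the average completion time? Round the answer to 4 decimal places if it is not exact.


SJF order (ascending): [6, 6, 7, 8, 13, 13]
Completion times:
  Job 1: burst=6, C=6
  Job 2: burst=6, C=12
  Job 3: burst=7, C=19
  Job 4: burst=8, C=27
  Job 5: burst=13, C=40
  Job 6: burst=13, C=53
Average completion = 157/6 = 26.1667

26.1667


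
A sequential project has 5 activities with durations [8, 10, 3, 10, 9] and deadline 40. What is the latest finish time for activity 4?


LF(activity 4) = deadline - sum of successor durations
Successors: activities 5 through 5 with durations [9]
Sum of successor durations = 9
LF = 40 - 9 = 31

31


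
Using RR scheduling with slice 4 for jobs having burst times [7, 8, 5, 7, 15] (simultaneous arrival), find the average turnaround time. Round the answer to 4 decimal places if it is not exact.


Time quantum = 4
Execution trace:
  J1 runs 4 units, time = 4
  J2 runs 4 units, time = 8
  J3 runs 4 units, time = 12
  J4 runs 4 units, time = 16
  J5 runs 4 units, time = 20
  J1 runs 3 units, time = 23
  J2 runs 4 units, time = 27
  J3 runs 1 units, time = 28
  J4 runs 3 units, time = 31
  J5 runs 4 units, time = 35
  J5 runs 4 units, time = 39
  J5 runs 3 units, time = 42
Finish times: [23, 27, 28, 31, 42]
Average turnaround = 151/5 = 30.2

30.2


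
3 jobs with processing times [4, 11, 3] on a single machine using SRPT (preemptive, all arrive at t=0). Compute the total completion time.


Since all jobs arrive at t=0, SRPT equals SPT ordering.
SPT order: [3, 4, 11]
Completion times:
  Job 1: p=3, C=3
  Job 2: p=4, C=7
  Job 3: p=11, C=18
Total completion time = 3 + 7 + 18 = 28

28


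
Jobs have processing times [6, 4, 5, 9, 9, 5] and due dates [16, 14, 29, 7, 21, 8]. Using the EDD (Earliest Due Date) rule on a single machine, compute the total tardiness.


Sort by due date (EDD order): [(9, 7), (5, 8), (4, 14), (6, 16), (9, 21), (5, 29)]
Compute completion times and tardiness:
  Job 1: p=9, d=7, C=9, tardiness=max(0,9-7)=2
  Job 2: p=5, d=8, C=14, tardiness=max(0,14-8)=6
  Job 3: p=4, d=14, C=18, tardiness=max(0,18-14)=4
  Job 4: p=6, d=16, C=24, tardiness=max(0,24-16)=8
  Job 5: p=9, d=21, C=33, tardiness=max(0,33-21)=12
  Job 6: p=5, d=29, C=38, tardiness=max(0,38-29)=9
Total tardiness = 41

41


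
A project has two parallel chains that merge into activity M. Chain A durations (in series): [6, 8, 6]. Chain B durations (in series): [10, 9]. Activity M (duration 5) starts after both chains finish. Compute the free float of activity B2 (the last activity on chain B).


ES(B2) = sum of predecessors on chain B = 10
EF(B2) = ES + duration = 10 + 9 = 19
Successor of B2 is M. ES(M) = max(sum(A), sum(B)) = max(20, 19) = 20
Free float = ES(successor) - EF(current) = 20 - 19 = 1

1


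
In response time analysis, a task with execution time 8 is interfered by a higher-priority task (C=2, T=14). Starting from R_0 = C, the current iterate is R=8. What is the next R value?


R_next = C + ceil(R_prev / T_hp) * C_hp
ceil(8 / 14) = ceil(0.5714) = 1
Interference = 1 * 2 = 2
R_next = 8 + 2 = 10

10


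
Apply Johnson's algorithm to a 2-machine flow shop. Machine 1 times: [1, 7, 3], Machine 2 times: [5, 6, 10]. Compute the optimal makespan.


Apply Johnson's rule:
  Group 1 (a <= b): [(1, 1, 5), (3, 3, 10)]
  Group 2 (a > b): [(2, 7, 6)]
Optimal job order: [1, 3, 2]
Schedule:
  Job 1: M1 done at 1, M2 done at 6
  Job 3: M1 done at 4, M2 done at 16
  Job 2: M1 done at 11, M2 done at 22
Makespan = 22

22


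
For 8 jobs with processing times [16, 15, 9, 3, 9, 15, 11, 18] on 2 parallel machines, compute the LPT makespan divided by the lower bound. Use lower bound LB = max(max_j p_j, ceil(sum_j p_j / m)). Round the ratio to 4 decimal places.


LPT order: [18, 16, 15, 15, 11, 9, 9, 3]
Machine loads after assignment: [51, 45]
LPT makespan = 51
Lower bound = max(max_job, ceil(total/2)) = max(18, 48) = 48
Ratio = 51 / 48 = 1.0625

1.0625


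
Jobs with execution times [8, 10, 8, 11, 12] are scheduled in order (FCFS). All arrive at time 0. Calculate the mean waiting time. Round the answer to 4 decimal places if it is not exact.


FCFS order (as given): [8, 10, 8, 11, 12]
Waiting times:
  Job 1: wait = 0
  Job 2: wait = 8
  Job 3: wait = 18
  Job 4: wait = 26
  Job 5: wait = 37
Sum of waiting times = 89
Average waiting time = 89/5 = 17.8

17.8


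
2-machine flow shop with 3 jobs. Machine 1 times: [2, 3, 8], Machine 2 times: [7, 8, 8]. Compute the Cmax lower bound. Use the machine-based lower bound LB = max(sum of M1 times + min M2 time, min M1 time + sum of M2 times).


LB1 = sum(M1 times) + min(M2 times) = 13 + 7 = 20
LB2 = min(M1 times) + sum(M2 times) = 2 + 23 = 25
Lower bound = max(LB1, LB2) = max(20, 25) = 25

25


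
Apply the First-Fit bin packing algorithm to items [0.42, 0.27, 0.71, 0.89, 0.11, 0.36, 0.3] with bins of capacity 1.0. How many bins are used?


Place items sequentially using First-Fit:
  Item 0.42 -> new Bin 1
  Item 0.27 -> Bin 1 (now 0.69)
  Item 0.71 -> new Bin 2
  Item 0.89 -> new Bin 3
  Item 0.11 -> Bin 1 (now 0.8)
  Item 0.36 -> new Bin 4
  Item 0.3 -> Bin 4 (now 0.66)
Total bins used = 4

4


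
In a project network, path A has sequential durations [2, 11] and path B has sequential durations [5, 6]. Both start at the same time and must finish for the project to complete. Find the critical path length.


Path A total = 2 + 11 = 13
Path B total = 5 + 6 = 11
Critical path = longest path = max(13, 11) = 13

13


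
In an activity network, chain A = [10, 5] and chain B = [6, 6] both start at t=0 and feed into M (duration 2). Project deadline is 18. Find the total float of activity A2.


Forward pass: ES(A2) = sum of predecessors on chain A = 10
EF = ES + duration = 10 + 5 = 15
Backward pass: LF(M) = deadline = 18; LS(M) = 18 - 2 = 16
LF(A2) = LS(M) - sum(successors on chain A) = 16 - 0 = 16
LS = LF - duration = 16 - 5 = 11
Total float = LS - ES = 11 - 10 = 1

1


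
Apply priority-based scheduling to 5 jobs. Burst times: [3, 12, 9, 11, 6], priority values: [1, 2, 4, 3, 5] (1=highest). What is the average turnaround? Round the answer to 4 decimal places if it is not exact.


Sort by priority (ascending = highest first):
Order: [(1, 3), (2, 12), (3, 11), (4, 9), (5, 6)]
Completion times:
  Priority 1, burst=3, C=3
  Priority 2, burst=12, C=15
  Priority 3, burst=11, C=26
  Priority 4, burst=9, C=35
  Priority 5, burst=6, C=41
Average turnaround = 120/5 = 24.0

24.0


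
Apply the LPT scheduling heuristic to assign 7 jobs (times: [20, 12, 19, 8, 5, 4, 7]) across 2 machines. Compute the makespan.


Sort jobs in decreasing order (LPT): [20, 19, 12, 8, 7, 5, 4]
Assign each job to the least loaded machine:
  Machine 1: jobs [20, 8, 7, 4], load = 39
  Machine 2: jobs [19, 12, 5], load = 36
Makespan = max load = 39

39


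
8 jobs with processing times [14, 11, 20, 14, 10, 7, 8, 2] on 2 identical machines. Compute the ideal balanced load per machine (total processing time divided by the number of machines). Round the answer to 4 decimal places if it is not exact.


Total processing time = 14 + 11 + 20 + 14 + 10 + 7 + 8 + 2 = 86
Number of machines = 2
Ideal balanced load = 86 / 2 = 43.0

43.0


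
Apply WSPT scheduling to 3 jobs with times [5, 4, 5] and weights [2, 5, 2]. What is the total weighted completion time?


Compute p/w ratios and sort ascending (WSPT): [(4, 5), (5, 2), (5, 2)]
Compute weighted completion times:
  Job (p=4,w=5): C=4, w*C=5*4=20
  Job (p=5,w=2): C=9, w*C=2*9=18
  Job (p=5,w=2): C=14, w*C=2*14=28
Total weighted completion time = 66

66


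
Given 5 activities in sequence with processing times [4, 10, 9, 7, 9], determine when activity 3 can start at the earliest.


Activity 3 starts after activities 1 through 2 complete.
Predecessor durations: [4, 10]
ES = 4 + 10 = 14

14


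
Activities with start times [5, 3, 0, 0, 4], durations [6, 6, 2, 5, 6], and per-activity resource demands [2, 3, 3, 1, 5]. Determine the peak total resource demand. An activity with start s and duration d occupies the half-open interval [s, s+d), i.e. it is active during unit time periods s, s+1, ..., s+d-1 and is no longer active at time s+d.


Each activity i is active on [start_i, start_i + duration_i).
Compute total resource usage per time slot:
  t=0: active resources = [3, 1], total = 4
  t=1: active resources = [3, 1], total = 4
  t=2: active resources = [1], total = 1
  t=3: active resources = [3, 1], total = 4
  t=4: active resources = [3, 1, 5], total = 9
  t=5: active resources = [2, 3, 5], total = 10
  t=6: active resources = [2, 3, 5], total = 10
  t=7: active resources = [2, 3, 5], total = 10
  t=8: active resources = [2, 3, 5], total = 10
  t=9: active resources = [2, 5], total = 7
  t=10: active resources = [2], total = 2
Peak resource demand = 10

10


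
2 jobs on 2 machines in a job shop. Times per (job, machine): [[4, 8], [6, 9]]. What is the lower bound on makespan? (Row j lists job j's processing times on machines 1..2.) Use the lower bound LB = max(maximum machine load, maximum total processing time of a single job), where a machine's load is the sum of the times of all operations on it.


Machine loads:
  Machine 1: 4 + 6 = 10
  Machine 2: 8 + 9 = 17
Max machine load = 17
Job totals:
  Job 1: 12
  Job 2: 15
Max job total = 15
Lower bound = max(17, 15) = 17

17


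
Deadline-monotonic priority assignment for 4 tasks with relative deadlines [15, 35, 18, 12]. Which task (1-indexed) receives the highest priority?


Sort tasks by relative deadline (ascending):
  Task 4: deadline = 12
  Task 1: deadline = 15
  Task 3: deadline = 18
  Task 2: deadline = 35
Priority order (highest first): [4, 1, 3, 2]
Highest priority task = 4

4


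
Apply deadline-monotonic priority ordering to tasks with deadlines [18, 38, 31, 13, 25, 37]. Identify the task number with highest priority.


Sort tasks by relative deadline (ascending):
  Task 4: deadline = 13
  Task 1: deadline = 18
  Task 5: deadline = 25
  Task 3: deadline = 31
  Task 6: deadline = 37
  Task 2: deadline = 38
Priority order (highest first): [4, 1, 5, 3, 6, 2]
Highest priority task = 4

4


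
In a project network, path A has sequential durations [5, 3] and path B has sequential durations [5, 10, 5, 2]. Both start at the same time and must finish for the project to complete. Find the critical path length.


Path A total = 5 + 3 = 8
Path B total = 5 + 10 + 5 + 2 = 22
Critical path = longest path = max(8, 22) = 22

22
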